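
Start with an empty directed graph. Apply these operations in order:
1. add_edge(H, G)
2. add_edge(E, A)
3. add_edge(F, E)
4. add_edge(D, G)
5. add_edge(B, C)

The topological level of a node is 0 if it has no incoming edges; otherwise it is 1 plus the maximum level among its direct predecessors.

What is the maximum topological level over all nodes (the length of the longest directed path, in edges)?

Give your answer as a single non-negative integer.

Op 1: add_edge(H, G). Edges now: 1
Op 2: add_edge(E, A). Edges now: 2
Op 3: add_edge(F, E). Edges now: 3
Op 4: add_edge(D, G). Edges now: 4
Op 5: add_edge(B, C). Edges now: 5
Compute levels (Kahn BFS):
  sources (in-degree 0): B, D, F, H
  process B: level=0
    B->C: in-degree(C)=0, level(C)=1, enqueue
  process D: level=0
    D->G: in-degree(G)=1, level(G)>=1
  process F: level=0
    F->E: in-degree(E)=0, level(E)=1, enqueue
  process H: level=0
    H->G: in-degree(G)=0, level(G)=1, enqueue
  process C: level=1
  process E: level=1
    E->A: in-degree(A)=0, level(A)=2, enqueue
  process G: level=1
  process A: level=2
All levels: A:2, B:0, C:1, D:0, E:1, F:0, G:1, H:0
max level = 2

Answer: 2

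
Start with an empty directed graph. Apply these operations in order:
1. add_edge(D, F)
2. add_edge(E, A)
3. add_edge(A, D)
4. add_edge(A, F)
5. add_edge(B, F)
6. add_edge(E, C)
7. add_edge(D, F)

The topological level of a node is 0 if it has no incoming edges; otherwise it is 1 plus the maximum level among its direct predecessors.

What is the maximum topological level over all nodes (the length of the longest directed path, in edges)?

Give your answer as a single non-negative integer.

Op 1: add_edge(D, F). Edges now: 1
Op 2: add_edge(E, A). Edges now: 2
Op 3: add_edge(A, D). Edges now: 3
Op 4: add_edge(A, F). Edges now: 4
Op 5: add_edge(B, F). Edges now: 5
Op 6: add_edge(E, C). Edges now: 6
Op 7: add_edge(D, F) (duplicate, no change). Edges now: 6
Compute levels (Kahn BFS):
  sources (in-degree 0): B, E
  process B: level=0
    B->F: in-degree(F)=2, level(F)>=1
  process E: level=0
    E->A: in-degree(A)=0, level(A)=1, enqueue
    E->C: in-degree(C)=0, level(C)=1, enqueue
  process A: level=1
    A->D: in-degree(D)=0, level(D)=2, enqueue
    A->F: in-degree(F)=1, level(F)>=2
  process C: level=1
  process D: level=2
    D->F: in-degree(F)=0, level(F)=3, enqueue
  process F: level=3
All levels: A:1, B:0, C:1, D:2, E:0, F:3
max level = 3

Answer: 3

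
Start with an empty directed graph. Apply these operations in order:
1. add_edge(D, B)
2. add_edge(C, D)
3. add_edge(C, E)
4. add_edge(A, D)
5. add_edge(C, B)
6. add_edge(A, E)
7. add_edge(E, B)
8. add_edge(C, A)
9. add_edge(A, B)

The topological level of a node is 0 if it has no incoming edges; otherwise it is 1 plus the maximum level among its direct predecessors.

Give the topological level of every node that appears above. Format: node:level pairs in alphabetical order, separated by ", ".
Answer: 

Answer: A:1, B:3, C:0, D:2, E:2

Derivation:
Op 1: add_edge(D, B). Edges now: 1
Op 2: add_edge(C, D). Edges now: 2
Op 3: add_edge(C, E). Edges now: 3
Op 4: add_edge(A, D). Edges now: 4
Op 5: add_edge(C, B). Edges now: 5
Op 6: add_edge(A, E). Edges now: 6
Op 7: add_edge(E, B). Edges now: 7
Op 8: add_edge(C, A). Edges now: 8
Op 9: add_edge(A, B). Edges now: 9
Compute levels (Kahn BFS):
  sources (in-degree 0): C
  process C: level=0
    C->A: in-degree(A)=0, level(A)=1, enqueue
    C->B: in-degree(B)=3, level(B)>=1
    C->D: in-degree(D)=1, level(D)>=1
    C->E: in-degree(E)=1, level(E)>=1
  process A: level=1
    A->B: in-degree(B)=2, level(B)>=2
    A->D: in-degree(D)=0, level(D)=2, enqueue
    A->E: in-degree(E)=0, level(E)=2, enqueue
  process D: level=2
    D->B: in-degree(B)=1, level(B)>=3
  process E: level=2
    E->B: in-degree(B)=0, level(B)=3, enqueue
  process B: level=3
All levels: A:1, B:3, C:0, D:2, E:2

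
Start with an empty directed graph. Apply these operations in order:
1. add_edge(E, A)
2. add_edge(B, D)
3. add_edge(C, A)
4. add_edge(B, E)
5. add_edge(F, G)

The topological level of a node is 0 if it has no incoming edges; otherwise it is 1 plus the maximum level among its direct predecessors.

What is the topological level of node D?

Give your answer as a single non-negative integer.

Op 1: add_edge(E, A). Edges now: 1
Op 2: add_edge(B, D). Edges now: 2
Op 3: add_edge(C, A). Edges now: 3
Op 4: add_edge(B, E). Edges now: 4
Op 5: add_edge(F, G). Edges now: 5
Compute levels (Kahn BFS):
  sources (in-degree 0): B, C, F
  process B: level=0
    B->D: in-degree(D)=0, level(D)=1, enqueue
    B->E: in-degree(E)=0, level(E)=1, enqueue
  process C: level=0
    C->A: in-degree(A)=1, level(A)>=1
  process F: level=0
    F->G: in-degree(G)=0, level(G)=1, enqueue
  process D: level=1
  process E: level=1
    E->A: in-degree(A)=0, level(A)=2, enqueue
  process G: level=1
  process A: level=2
All levels: A:2, B:0, C:0, D:1, E:1, F:0, G:1
level(D) = 1

Answer: 1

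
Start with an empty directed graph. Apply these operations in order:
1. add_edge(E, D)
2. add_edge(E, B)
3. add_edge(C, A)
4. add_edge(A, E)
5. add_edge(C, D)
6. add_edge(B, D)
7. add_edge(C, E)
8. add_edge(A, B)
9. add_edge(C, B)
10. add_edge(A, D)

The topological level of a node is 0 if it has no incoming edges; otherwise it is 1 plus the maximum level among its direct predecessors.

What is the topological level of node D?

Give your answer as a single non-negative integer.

Answer: 4

Derivation:
Op 1: add_edge(E, D). Edges now: 1
Op 2: add_edge(E, B). Edges now: 2
Op 3: add_edge(C, A). Edges now: 3
Op 4: add_edge(A, E). Edges now: 4
Op 5: add_edge(C, D). Edges now: 5
Op 6: add_edge(B, D). Edges now: 6
Op 7: add_edge(C, E). Edges now: 7
Op 8: add_edge(A, B). Edges now: 8
Op 9: add_edge(C, B). Edges now: 9
Op 10: add_edge(A, D). Edges now: 10
Compute levels (Kahn BFS):
  sources (in-degree 0): C
  process C: level=0
    C->A: in-degree(A)=0, level(A)=1, enqueue
    C->B: in-degree(B)=2, level(B)>=1
    C->D: in-degree(D)=3, level(D)>=1
    C->E: in-degree(E)=1, level(E)>=1
  process A: level=1
    A->B: in-degree(B)=1, level(B)>=2
    A->D: in-degree(D)=2, level(D)>=2
    A->E: in-degree(E)=0, level(E)=2, enqueue
  process E: level=2
    E->B: in-degree(B)=0, level(B)=3, enqueue
    E->D: in-degree(D)=1, level(D)>=3
  process B: level=3
    B->D: in-degree(D)=0, level(D)=4, enqueue
  process D: level=4
All levels: A:1, B:3, C:0, D:4, E:2
level(D) = 4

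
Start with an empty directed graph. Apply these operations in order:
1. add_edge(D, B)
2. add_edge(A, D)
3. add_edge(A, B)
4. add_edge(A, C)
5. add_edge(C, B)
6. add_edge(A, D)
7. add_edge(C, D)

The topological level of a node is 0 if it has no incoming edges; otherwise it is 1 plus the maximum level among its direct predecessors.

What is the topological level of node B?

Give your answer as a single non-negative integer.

Answer: 3

Derivation:
Op 1: add_edge(D, B). Edges now: 1
Op 2: add_edge(A, D). Edges now: 2
Op 3: add_edge(A, B). Edges now: 3
Op 4: add_edge(A, C). Edges now: 4
Op 5: add_edge(C, B). Edges now: 5
Op 6: add_edge(A, D) (duplicate, no change). Edges now: 5
Op 7: add_edge(C, D). Edges now: 6
Compute levels (Kahn BFS):
  sources (in-degree 0): A
  process A: level=0
    A->B: in-degree(B)=2, level(B)>=1
    A->C: in-degree(C)=0, level(C)=1, enqueue
    A->D: in-degree(D)=1, level(D)>=1
  process C: level=1
    C->B: in-degree(B)=1, level(B)>=2
    C->D: in-degree(D)=0, level(D)=2, enqueue
  process D: level=2
    D->B: in-degree(B)=0, level(B)=3, enqueue
  process B: level=3
All levels: A:0, B:3, C:1, D:2
level(B) = 3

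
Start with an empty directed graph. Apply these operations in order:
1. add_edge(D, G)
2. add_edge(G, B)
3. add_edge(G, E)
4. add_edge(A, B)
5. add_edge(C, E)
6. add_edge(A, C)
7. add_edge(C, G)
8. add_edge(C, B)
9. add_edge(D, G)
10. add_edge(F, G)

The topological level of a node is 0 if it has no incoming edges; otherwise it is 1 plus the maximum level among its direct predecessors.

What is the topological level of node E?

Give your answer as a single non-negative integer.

Answer: 3

Derivation:
Op 1: add_edge(D, G). Edges now: 1
Op 2: add_edge(G, B). Edges now: 2
Op 3: add_edge(G, E). Edges now: 3
Op 4: add_edge(A, B). Edges now: 4
Op 5: add_edge(C, E). Edges now: 5
Op 6: add_edge(A, C). Edges now: 6
Op 7: add_edge(C, G). Edges now: 7
Op 8: add_edge(C, B). Edges now: 8
Op 9: add_edge(D, G) (duplicate, no change). Edges now: 8
Op 10: add_edge(F, G). Edges now: 9
Compute levels (Kahn BFS):
  sources (in-degree 0): A, D, F
  process A: level=0
    A->B: in-degree(B)=2, level(B)>=1
    A->C: in-degree(C)=0, level(C)=1, enqueue
  process D: level=0
    D->G: in-degree(G)=2, level(G)>=1
  process F: level=0
    F->G: in-degree(G)=1, level(G)>=1
  process C: level=1
    C->B: in-degree(B)=1, level(B)>=2
    C->E: in-degree(E)=1, level(E)>=2
    C->G: in-degree(G)=0, level(G)=2, enqueue
  process G: level=2
    G->B: in-degree(B)=0, level(B)=3, enqueue
    G->E: in-degree(E)=0, level(E)=3, enqueue
  process B: level=3
  process E: level=3
All levels: A:0, B:3, C:1, D:0, E:3, F:0, G:2
level(E) = 3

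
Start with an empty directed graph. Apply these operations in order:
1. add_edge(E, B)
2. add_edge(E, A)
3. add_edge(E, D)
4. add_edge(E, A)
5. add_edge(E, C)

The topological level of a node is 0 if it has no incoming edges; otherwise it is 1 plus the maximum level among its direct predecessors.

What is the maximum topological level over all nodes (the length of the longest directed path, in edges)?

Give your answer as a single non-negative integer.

Op 1: add_edge(E, B). Edges now: 1
Op 2: add_edge(E, A). Edges now: 2
Op 3: add_edge(E, D). Edges now: 3
Op 4: add_edge(E, A) (duplicate, no change). Edges now: 3
Op 5: add_edge(E, C). Edges now: 4
Compute levels (Kahn BFS):
  sources (in-degree 0): E
  process E: level=0
    E->A: in-degree(A)=0, level(A)=1, enqueue
    E->B: in-degree(B)=0, level(B)=1, enqueue
    E->C: in-degree(C)=0, level(C)=1, enqueue
    E->D: in-degree(D)=0, level(D)=1, enqueue
  process A: level=1
  process B: level=1
  process C: level=1
  process D: level=1
All levels: A:1, B:1, C:1, D:1, E:0
max level = 1

Answer: 1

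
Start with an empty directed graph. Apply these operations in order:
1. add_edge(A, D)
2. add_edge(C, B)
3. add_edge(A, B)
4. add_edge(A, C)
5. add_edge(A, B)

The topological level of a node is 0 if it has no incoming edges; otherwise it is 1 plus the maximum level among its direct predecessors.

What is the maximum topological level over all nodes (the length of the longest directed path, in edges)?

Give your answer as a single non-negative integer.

Answer: 2

Derivation:
Op 1: add_edge(A, D). Edges now: 1
Op 2: add_edge(C, B). Edges now: 2
Op 3: add_edge(A, B). Edges now: 3
Op 4: add_edge(A, C). Edges now: 4
Op 5: add_edge(A, B) (duplicate, no change). Edges now: 4
Compute levels (Kahn BFS):
  sources (in-degree 0): A
  process A: level=0
    A->B: in-degree(B)=1, level(B)>=1
    A->C: in-degree(C)=0, level(C)=1, enqueue
    A->D: in-degree(D)=0, level(D)=1, enqueue
  process C: level=1
    C->B: in-degree(B)=0, level(B)=2, enqueue
  process D: level=1
  process B: level=2
All levels: A:0, B:2, C:1, D:1
max level = 2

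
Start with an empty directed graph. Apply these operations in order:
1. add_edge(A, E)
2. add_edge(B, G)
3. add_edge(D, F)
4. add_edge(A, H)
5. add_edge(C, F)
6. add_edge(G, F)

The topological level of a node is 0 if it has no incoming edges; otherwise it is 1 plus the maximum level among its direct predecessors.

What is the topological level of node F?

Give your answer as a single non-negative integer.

Answer: 2

Derivation:
Op 1: add_edge(A, E). Edges now: 1
Op 2: add_edge(B, G). Edges now: 2
Op 3: add_edge(D, F). Edges now: 3
Op 4: add_edge(A, H). Edges now: 4
Op 5: add_edge(C, F). Edges now: 5
Op 6: add_edge(G, F). Edges now: 6
Compute levels (Kahn BFS):
  sources (in-degree 0): A, B, C, D
  process A: level=0
    A->E: in-degree(E)=0, level(E)=1, enqueue
    A->H: in-degree(H)=0, level(H)=1, enqueue
  process B: level=0
    B->G: in-degree(G)=0, level(G)=1, enqueue
  process C: level=0
    C->F: in-degree(F)=2, level(F)>=1
  process D: level=0
    D->F: in-degree(F)=1, level(F)>=1
  process E: level=1
  process H: level=1
  process G: level=1
    G->F: in-degree(F)=0, level(F)=2, enqueue
  process F: level=2
All levels: A:0, B:0, C:0, D:0, E:1, F:2, G:1, H:1
level(F) = 2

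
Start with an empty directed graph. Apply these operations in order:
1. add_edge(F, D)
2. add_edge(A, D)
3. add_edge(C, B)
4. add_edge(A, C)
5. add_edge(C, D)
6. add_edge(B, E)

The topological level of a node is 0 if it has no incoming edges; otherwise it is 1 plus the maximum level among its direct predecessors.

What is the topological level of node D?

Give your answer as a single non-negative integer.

Op 1: add_edge(F, D). Edges now: 1
Op 2: add_edge(A, D). Edges now: 2
Op 3: add_edge(C, B). Edges now: 3
Op 4: add_edge(A, C). Edges now: 4
Op 5: add_edge(C, D). Edges now: 5
Op 6: add_edge(B, E). Edges now: 6
Compute levels (Kahn BFS):
  sources (in-degree 0): A, F
  process A: level=0
    A->C: in-degree(C)=0, level(C)=1, enqueue
    A->D: in-degree(D)=2, level(D)>=1
  process F: level=0
    F->D: in-degree(D)=1, level(D)>=1
  process C: level=1
    C->B: in-degree(B)=0, level(B)=2, enqueue
    C->D: in-degree(D)=0, level(D)=2, enqueue
  process B: level=2
    B->E: in-degree(E)=0, level(E)=3, enqueue
  process D: level=2
  process E: level=3
All levels: A:0, B:2, C:1, D:2, E:3, F:0
level(D) = 2

Answer: 2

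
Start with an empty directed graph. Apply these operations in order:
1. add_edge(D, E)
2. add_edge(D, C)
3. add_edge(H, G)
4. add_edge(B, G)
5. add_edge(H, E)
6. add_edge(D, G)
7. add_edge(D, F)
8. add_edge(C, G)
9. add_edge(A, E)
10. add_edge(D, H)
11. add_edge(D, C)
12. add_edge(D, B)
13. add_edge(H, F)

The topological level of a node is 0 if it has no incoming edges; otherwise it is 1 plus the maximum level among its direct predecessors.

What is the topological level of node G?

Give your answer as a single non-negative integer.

Answer: 2

Derivation:
Op 1: add_edge(D, E). Edges now: 1
Op 2: add_edge(D, C). Edges now: 2
Op 3: add_edge(H, G). Edges now: 3
Op 4: add_edge(B, G). Edges now: 4
Op 5: add_edge(H, E). Edges now: 5
Op 6: add_edge(D, G). Edges now: 6
Op 7: add_edge(D, F). Edges now: 7
Op 8: add_edge(C, G). Edges now: 8
Op 9: add_edge(A, E). Edges now: 9
Op 10: add_edge(D, H). Edges now: 10
Op 11: add_edge(D, C) (duplicate, no change). Edges now: 10
Op 12: add_edge(D, B). Edges now: 11
Op 13: add_edge(H, F). Edges now: 12
Compute levels (Kahn BFS):
  sources (in-degree 0): A, D
  process A: level=0
    A->E: in-degree(E)=2, level(E)>=1
  process D: level=0
    D->B: in-degree(B)=0, level(B)=1, enqueue
    D->C: in-degree(C)=0, level(C)=1, enqueue
    D->E: in-degree(E)=1, level(E)>=1
    D->F: in-degree(F)=1, level(F)>=1
    D->G: in-degree(G)=3, level(G)>=1
    D->H: in-degree(H)=0, level(H)=1, enqueue
  process B: level=1
    B->G: in-degree(G)=2, level(G)>=2
  process C: level=1
    C->G: in-degree(G)=1, level(G)>=2
  process H: level=1
    H->E: in-degree(E)=0, level(E)=2, enqueue
    H->F: in-degree(F)=0, level(F)=2, enqueue
    H->G: in-degree(G)=0, level(G)=2, enqueue
  process E: level=2
  process F: level=2
  process G: level=2
All levels: A:0, B:1, C:1, D:0, E:2, F:2, G:2, H:1
level(G) = 2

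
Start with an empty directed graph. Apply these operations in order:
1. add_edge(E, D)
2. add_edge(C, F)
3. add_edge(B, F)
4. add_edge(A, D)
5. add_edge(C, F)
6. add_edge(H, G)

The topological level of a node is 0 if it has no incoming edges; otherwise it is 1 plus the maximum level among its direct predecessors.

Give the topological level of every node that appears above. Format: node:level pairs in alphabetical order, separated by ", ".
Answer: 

Answer: A:0, B:0, C:0, D:1, E:0, F:1, G:1, H:0

Derivation:
Op 1: add_edge(E, D). Edges now: 1
Op 2: add_edge(C, F). Edges now: 2
Op 3: add_edge(B, F). Edges now: 3
Op 4: add_edge(A, D). Edges now: 4
Op 5: add_edge(C, F) (duplicate, no change). Edges now: 4
Op 6: add_edge(H, G). Edges now: 5
Compute levels (Kahn BFS):
  sources (in-degree 0): A, B, C, E, H
  process A: level=0
    A->D: in-degree(D)=1, level(D)>=1
  process B: level=0
    B->F: in-degree(F)=1, level(F)>=1
  process C: level=0
    C->F: in-degree(F)=0, level(F)=1, enqueue
  process E: level=0
    E->D: in-degree(D)=0, level(D)=1, enqueue
  process H: level=0
    H->G: in-degree(G)=0, level(G)=1, enqueue
  process F: level=1
  process D: level=1
  process G: level=1
All levels: A:0, B:0, C:0, D:1, E:0, F:1, G:1, H:0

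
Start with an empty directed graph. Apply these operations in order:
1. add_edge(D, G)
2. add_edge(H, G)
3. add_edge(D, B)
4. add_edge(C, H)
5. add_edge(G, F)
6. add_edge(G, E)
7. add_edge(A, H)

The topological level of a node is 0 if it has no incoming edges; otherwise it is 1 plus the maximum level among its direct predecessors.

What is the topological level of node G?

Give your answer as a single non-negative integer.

Op 1: add_edge(D, G). Edges now: 1
Op 2: add_edge(H, G). Edges now: 2
Op 3: add_edge(D, B). Edges now: 3
Op 4: add_edge(C, H). Edges now: 4
Op 5: add_edge(G, F). Edges now: 5
Op 6: add_edge(G, E). Edges now: 6
Op 7: add_edge(A, H). Edges now: 7
Compute levels (Kahn BFS):
  sources (in-degree 0): A, C, D
  process A: level=0
    A->H: in-degree(H)=1, level(H)>=1
  process C: level=0
    C->H: in-degree(H)=0, level(H)=1, enqueue
  process D: level=0
    D->B: in-degree(B)=0, level(B)=1, enqueue
    D->G: in-degree(G)=1, level(G)>=1
  process H: level=1
    H->G: in-degree(G)=0, level(G)=2, enqueue
  process B: level=1
  process G: level=2
    G->E: in-degree(E)=0, level(E)=3, enqueue
    G->F: in-degree(F)=0, level(F)=3, enqueue
  process E: level=3
  process F: level=3
All levels: A:0, B:1, C:0, D:0, E:3, F:3, G:2, H:1
level(G) = 2

Answer: 2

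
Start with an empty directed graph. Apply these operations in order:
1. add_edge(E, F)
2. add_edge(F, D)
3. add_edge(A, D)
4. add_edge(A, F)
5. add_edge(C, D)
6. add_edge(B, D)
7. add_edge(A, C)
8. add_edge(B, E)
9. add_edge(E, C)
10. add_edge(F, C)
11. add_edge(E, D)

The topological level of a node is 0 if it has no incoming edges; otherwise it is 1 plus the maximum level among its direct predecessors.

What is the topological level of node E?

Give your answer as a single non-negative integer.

Answer: 1

Derivation:
Op 1: add_edge(E, F). Edges now: 1
Op 2: add_edge(F, D). Edges now: 2
Op 3: add_edge(A, D). Edges now: 3
Op 4: add_edge(A, F). Edges now: 4
Op 5: add_edge(C, D). Edges now: 5
Op 6: add_edge(B, D). Edges now: 6
Op 7: add_edge(A, C). Edges now: 7
Op 8: add_edge(B, E). Edges now: 8
Op 9: add_edge(E, C). Edges now: 9
Op 10: add_edge(F, C). Edges now: 10
Op 11: add_edge(E, D). Edges now: 11
Compute levels (Kahn BFS):
  sources (in-degree 0): A, B
  process A: level=0
    A->C: in-degree(C)=2, level(C)>=1
    A->D: in-degree(D)=4, level(D)>=1
    A->F: in-degree(F)=1, level(F)>=1
  process B: level=0
    B->D: in-degree(D)=3, level(D)>=1
    B->E: in-degree(E)=0, level(E)=1, enqueue
  process E: level=1
    E->C: in-degree(C)=1, level(C)>=2
    E->D: in-degree(D)=2, level(D)>=2
    E->F: in-degree(F)=0, level(F)=2, enqueue
  process F: level=2
    F->C: in-degree(C)=0, level(C)=3, enqueue
    F->D: in-degree(D)=1, level(D)>=3
  process C: level=3
    C->D: in-degree(D)=0, level(D)=4, enqueue
  process D: level=4
All levels: A:0, B:0, C:3, D:4, E:1, F:2
level(E) = 1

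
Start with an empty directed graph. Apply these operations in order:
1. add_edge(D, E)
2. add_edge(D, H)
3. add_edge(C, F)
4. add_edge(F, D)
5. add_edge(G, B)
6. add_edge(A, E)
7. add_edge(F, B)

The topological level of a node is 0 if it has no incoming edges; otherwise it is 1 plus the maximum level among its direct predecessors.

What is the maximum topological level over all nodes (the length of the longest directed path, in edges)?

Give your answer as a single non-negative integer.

Op 1: add_edge(D, E). Edges now: 1
Op 2: add_edge(D, H). Edges now: 2
Op 3: add_edge(C, F). Edges now: 3
Op 4: add_edge(F, D). Edges now: 4
Op 5: add_edge(G, B). Edges now: 5
Op 6: add_edge(A, E). Edges now: 6
Op 7: add_edge(F, B). Edges now: 7
Compute levels (Kahn BFS):
  sources (in-degree 0): A, C, G
  process A: level=0
    A->E: in-degree(E)=1, level(E)>=1
  process C: level=0
    C->F: in-degree(F)=0, level(F)=1, enqueue
  process G: level=0
    G->B: in-degree(B)=1, level(B)>=1
  process F: level=1
    F->B: in-degree(B)=0, level(B)=2, enqueue
    F->D: in-degree(D)=0, level(D)=2, enqueue
  process B: level=2
  process D: level=2
    D->E: in-degree(E)=0, level(E)=3, enqueue
    D->H: in-degree(H)=0, level(H)=3, enqueue
  process E: level=3
  process H: level=3
All levels: A:0, B:2, C:0, D:2, E:3, F:1, G:0, H:3
max level = 3

Answer: 3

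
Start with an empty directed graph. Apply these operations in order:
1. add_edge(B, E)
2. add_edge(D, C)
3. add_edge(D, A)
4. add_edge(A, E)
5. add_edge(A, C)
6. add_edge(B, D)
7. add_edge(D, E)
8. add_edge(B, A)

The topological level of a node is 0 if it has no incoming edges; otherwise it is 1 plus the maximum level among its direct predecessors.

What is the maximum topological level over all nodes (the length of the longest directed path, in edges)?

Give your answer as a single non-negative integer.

Op 1: add_edge(B, E). Edges now: 1
Op 2: add_edge(D, C). Edges now: 2
Op 3: add_edge(D, A). Edges now: 3
Op 4: add_edge(A, E). Edges now: 4
Op 5: add_edge(A, C). Edges now: 5
Op 6: add_edge(B, D). Edges now: 6
Op 7: add_edge(D, E). Edges now: 7
Op 8: add_edge(B, A). Edges now: 8
Compute levels (Kahn BFS):
  sources (in-degree 0): B
  process B: level=0
    B->A: in-degree(A)=1, level(A)>=1
    B->D: in-degree(D)=0, level(D)=1, enqueue
    B->E: in-degree(E)=2, level(E)>=1
  process D: level=1
    D->A: in-degree(A)=0, level(A)=2, enqueue
    D->C: in-degree(C)=1, level(C)>=2
    D->E: in-degree(E)=1, level(E)>=2
  process A: level=2
    A->C: in-degree(C)=0, level(C)=3, enqueue
    A->E: in-degree(E)=0, level(E)=3, enqueue
  process C: level=3
  process E: level=3
All levels: A:2, B:0, C:3, D:1, E:3
max level = 3

Answer: 3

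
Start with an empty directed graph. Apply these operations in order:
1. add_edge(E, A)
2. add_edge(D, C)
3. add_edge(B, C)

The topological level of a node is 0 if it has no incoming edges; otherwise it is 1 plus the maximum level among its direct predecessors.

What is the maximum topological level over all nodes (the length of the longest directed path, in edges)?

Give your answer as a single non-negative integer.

Answer: 1

Derivation:
Op 1: add_edge(E, A). Edges now: 1
Op 2: add_edge(D, C). Edges now: 2
Op 3: add_edge(B, C). Edges now: 3
Compute levels (Kahn BFS):
  sources (in-degree 0): B, D, E
  process B: level=0
    B->C: in-degree(C)=1, level(C)>=1
  process D: level=0
    D->C: in-degree(C)=0, level(C)=1, enqueue
  process E: level=0
    E->A: in-degree(A)=0, level(A)=1, enqueue
  process C: level=1
  process A: level=1
All levels: A:1, B:0, C:1, D:0, E:0
max level = 1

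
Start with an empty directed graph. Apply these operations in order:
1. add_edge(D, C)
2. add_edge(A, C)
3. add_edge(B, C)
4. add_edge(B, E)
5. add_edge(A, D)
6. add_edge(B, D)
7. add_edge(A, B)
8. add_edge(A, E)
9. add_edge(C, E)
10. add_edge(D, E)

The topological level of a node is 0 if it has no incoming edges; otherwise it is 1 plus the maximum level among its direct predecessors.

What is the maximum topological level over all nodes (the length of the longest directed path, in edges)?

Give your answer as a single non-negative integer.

Op 1: add_edge(D, C). Edges now: 1
Op 2: add_edge(A, C). Edges now: 2
Op 3: add_edge(B, C). Edges now: 3
Op 4: add_edge(B, E). Edges now: 4
Op 5: add_edge(A, D). Edges now: 5
Op 6: add_edge(B, D). Edges now: 6
Op 7: add_edge(A, B). Edges now: 7
Op 8: add_edge(A, E). Edges now: 8
Op 9: add_edge(C, E). Edges now: 9
Op 10: add_edge(D, E). Edges now: 10
Compute levels (Kahn BFS):
  sources (in-degree 0): A
  process A: level=0
    A->B: in-degree(B)=0, level(B)=1, enqueue
    A->C: in-degree(C)=2, level(C)>=1
    A->D: in-degree(D)=1, level(D)>=1
    A->E: in-degree(E)=3, level(E)>=1
  process B: level=1
    B->C: in-degree(C)=1, level(C)>=2
    B->D: in-degree(D)=0, level(D)=2, enqueue
    B->E: in-degree(E)=2, level(E)>=2
  process D: level=2
    D->C: in-degree(C)=0, level(C)=3, enqueue
    D->E: in-degree(E)=1, level(E)>=3
  process C: level=3
    C->E: in-degree(E)=0, level(E)=4, enqueue
  process E: level=4
All levels: A:0, B:1, C:3, D:2, E:4
max level = 4

Answer: 4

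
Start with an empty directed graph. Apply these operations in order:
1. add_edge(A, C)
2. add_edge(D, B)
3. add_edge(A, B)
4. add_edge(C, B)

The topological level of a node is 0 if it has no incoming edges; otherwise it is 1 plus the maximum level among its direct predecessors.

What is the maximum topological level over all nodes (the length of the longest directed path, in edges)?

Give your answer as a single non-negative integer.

Op 1: add_edge(A, C). Edges now: 1
Op 2: add_edge(D, B). Edges now: 2
Op 3: add_edge(A, B). Edges now: 3
Op 4: add_edge(C, B). Edges now: 4
Compute levels (Kahn BFS):
  sources (in-degree 0): A, D
  process A: level=0
    A->B: in-degree(B)=2, level(B)>=1
    A->C: in-degree(C)=0, level(C)=1, enqueue
  process D: level=0
    D->B: in-degree(B)=1, level(B)>=1
  process C: level=1
    C->B: in-degree(B)=0, level(B)=2, enqueue
  process B: level=2
All levels: A:0, B:2, C:1, D:0
max level = 2

Answer: 2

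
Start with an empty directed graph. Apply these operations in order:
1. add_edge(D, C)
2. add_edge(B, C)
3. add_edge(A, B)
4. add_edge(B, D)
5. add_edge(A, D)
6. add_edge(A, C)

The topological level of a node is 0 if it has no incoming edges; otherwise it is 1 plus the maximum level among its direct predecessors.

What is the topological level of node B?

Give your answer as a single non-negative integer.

Answer: 1

Derivation:
Op 1: add_edge(D, C). Edges now: 1
Op 2: add_edge(B, C). Edges now: 2
Op 3: add_edge(A, B). Edges now: 3
Op 4: add_edge(B, D). Edges now: 4
Op 5: add_edge(A, D). Edges now: 5
Op 6: add_edge(A, C). Edges now: 6
Compute levels (Kahn BFS):
  sources (in-degree 0): A
  process A: level=0
    A->B: in-degree(B)=0, level(B)=1, enqueue
    A->C: in-degree(C)=2, level(C)>=1
    A->D: in-degree(D)=1, level(D)>=1
  process B: level=1
    B->C: in-degree(C)=1, level(C)>=2
    B->D: in-degree(D)=0, level(D)=2, enqueue
  process D: level=2
    D->C: in-degree(C)=0, level(C)=3, enqueue
  process C: level=3
All levels: A:0, B:1, C:3, D:2
level(B) = 1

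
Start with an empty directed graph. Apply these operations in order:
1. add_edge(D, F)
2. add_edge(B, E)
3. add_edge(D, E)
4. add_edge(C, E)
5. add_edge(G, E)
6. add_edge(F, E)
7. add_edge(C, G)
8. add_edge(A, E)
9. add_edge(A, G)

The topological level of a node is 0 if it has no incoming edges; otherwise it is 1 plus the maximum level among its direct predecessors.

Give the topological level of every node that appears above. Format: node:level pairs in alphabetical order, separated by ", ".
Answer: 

Answer: A:0, B:0, C:0, D:0, E:2, F:1, G:1

Derivation:
Op 1: add_edge(D, F). Edges now: 1
Op 2: add_edge(B, E). Edges now: 2
Op 3: add_edge(D, E). Edges now: 3
Op 4: add_edge(C, E). Edges now: 4
Op 5: add_edge(G, E). Edges now: 5
Op 6: add_edge(F, E). Edges now: 6
Op 7: add_edge(C, G). Edges now: 7
Op 8: add_edge(A, E). Edges now: 8
Op 9: add_edge(A, G). Edges now: 9
Compute levels (Kahn BFS):
  sources (in-degree 0): A, B, C, D
  process A: level=0
    A->E: in-degree(E)=5, level(E)>=1
    A->G: in-degree(G)=1, level(G)>=1
  process B: level=0
    B->E: in-degree(E)=4, level(E)>=1
  process C: level=0
    C->E: in-degree(E)=3, level(E)>=1
    C->G: in-degree(G)=0, level(G)=1, enqueue
  process D: level=0
    D->E: in-degree(E)=2, level(E)>=1
    D->F: in-degree(F)=0, level(F)=1, enqueue
  process G: level=1
    G->E: in-degree(E)=1, level(E)>=2
  process F: level=1
    F->E: in-degree(E)=0, level(E)=2, enqueue
  process E: level=2
All levels: A:0, B:0, C:0, D:0, E:2, F:1, G:1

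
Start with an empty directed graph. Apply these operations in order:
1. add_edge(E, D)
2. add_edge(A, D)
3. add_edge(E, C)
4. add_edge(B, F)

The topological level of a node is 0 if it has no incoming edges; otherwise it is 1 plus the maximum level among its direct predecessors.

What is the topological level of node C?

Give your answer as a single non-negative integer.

Op 1: add_edge(E, D). Edges now: 1
Op 2: add_edge(A, D). Edges now: 2
Op 3: add_edge(E, C). Edges now: 3
Op 4: add_edge(B, F). Edges now: 4
Compute levels (Kahn BFS):
  sources (in-degree 0): A, B, E
  process A: level=0
    A->D: in-degree(D)=1, level(D)>=1
  process B: level=0
    B->F: in-degree(F)=0, level(F)=1, enqueue
  process E: level=0
    E->C: in-degree(C)=0, level(C)=1, enqueue
    E->D: in-degree(D)=0, level(D)=1, enqueue
  process F: level=1
  process C: level=1
  process D: level=1
All levels: A:0, B:0, C:1, D:1, E:0, F:1
level(C) = 1

Answer: 1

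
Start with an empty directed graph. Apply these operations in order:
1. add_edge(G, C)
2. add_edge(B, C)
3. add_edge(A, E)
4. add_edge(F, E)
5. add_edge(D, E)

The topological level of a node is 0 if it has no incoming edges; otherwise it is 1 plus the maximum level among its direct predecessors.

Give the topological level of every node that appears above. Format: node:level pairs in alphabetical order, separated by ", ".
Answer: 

Answer: A:0, B:0, C:1, D:0, E:1, F:0, G:0

Derivation:
Op 1: add_edge(G, C). Edges now: 1
Op 2: add_edge(B, C). Edges now: 2
Op 3: add_edge(A, E). Edges now: 3
Op 4: add_edge(F, E). Edges now: 4
Op 5: add_edge(D, E). Edges now: 5
Compute levels (Kahn BFS):
  sources (in-degree 0): A, B, D, F, G
  process A: level=0
    A->E: in-degree(E)=2, level(E)>=1
  process B: level=0
    B->C: in-degree(C)=1, level(C)>=1
  process D: level=0
    D->E: in-degree(E)=1, level(E)>=1
  process F: level=0
    F->E: in-degree(E)=0, level(E)=1, enqueue
  process G: level=0
    G->C: in-degree(C)=0, level(C)=1, enqueue
  process E: level=1
  process C: level=1
All levels: A:0, B:0, C:1, D:0, E:1, F:0, G:0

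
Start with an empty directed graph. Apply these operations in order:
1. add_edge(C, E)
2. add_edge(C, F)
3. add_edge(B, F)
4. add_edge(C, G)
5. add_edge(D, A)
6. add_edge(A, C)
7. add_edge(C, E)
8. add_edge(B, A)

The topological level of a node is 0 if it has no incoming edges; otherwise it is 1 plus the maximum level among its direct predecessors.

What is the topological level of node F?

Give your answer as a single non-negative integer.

Op 1: add_edge(C, E). Edges now: 1
Op 2: add_edge(C, F). Edges now: 2
Op 3: add_edge(B, F). Edges now: 3
Op 4: add_edge(C, G). Edges now: 4
Op 5: add_edge(D, A). Edges now: 5
Op 6: add_edge(A, C). Edges now: 6
Op 7: add_edge(C, E) (duplicate, no change). Edges now: 6
Op 8: add_edge(B, A). Edges now: 7
Compute levels (Kahn BFS):
  sources (in-degree 0): B, D
  process B: level=0
    B->A: in-degree(A)=1, level(A)>=1
    B->F: in-degree(F)=1, level(F)>=1
  process D: level=0
    D->A: in-degree(A)=0, level(A)=1, enqueue
  process A: level=1
    A->C: in-degree(C)=0, level(C)=2, enqueue
  process C: level=2
    C->E: in-degree(E)=0, level(E)=3, enqueue
    C->F: in-degree(F)=0, level(F)=3, enqueue
    C->G: in-degree(G)=0, level(G)=3, enqueue
  process E: level=3
  process F: level=3
  process G: level=3
All levels: A:1, B:0, C:2, D:0, E:3, F:3, G:3
level(F) = 3

Answer: 3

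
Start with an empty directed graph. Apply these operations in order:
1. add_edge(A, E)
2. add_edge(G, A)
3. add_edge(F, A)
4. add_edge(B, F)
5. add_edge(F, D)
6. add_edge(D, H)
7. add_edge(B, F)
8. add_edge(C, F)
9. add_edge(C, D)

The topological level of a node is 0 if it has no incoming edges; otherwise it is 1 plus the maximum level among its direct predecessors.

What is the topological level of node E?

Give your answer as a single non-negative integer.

Answer: 3

Derivation:
Op 1: add_edge(A, E). Edges now: 1
Op 2: add_edge(G, A). Edges now: 2
Op 3: add_edge(F, A). Edges now: 3
Op 4: add_edge(B, F). Edges now: 4
Op 5: add_edge(F, D). Edges now: 5
Op 6: add_edge(D, H). Edges now: 6
Op 7: add_edge(B, F) (duplicate, no change). Edges now: 6
Op 8: add_edge(C, F). Edges now: 7
Op 9: add_edge(C, D). Edges now: 8
Compute levels (Kahn BFS):
  sources (in-degree 0): B, C, G
  process B: level=0
    B->F: in-degree(F)=1, level(F)>=1
  process C: level=0
    C->D: in-degree(D)=1, level(D)>=1
    C->F: in-degree(F)=0, level(F)=1, enqueue
  process G: level=0
    G->A: in-degree(A)=1, level(A)>=1
  process F: level=1
    F->A: in-degree(A)=0, level(A)=2, enqueue
    F->D: in-degree(D)=0, level(D)=2, enqueue
  process A: level=2
    A->E: in-degree(E)=0, level(E)=3, enqueue
  process D: level=2
    D->H: in-degree(H)=0, level(H)=3, enqueue
  process E: level=3
  process H: level=3
All levels: A:2, B:0, C:0, D:2, E:3, F:1, G:0, H:3
level(E) = 3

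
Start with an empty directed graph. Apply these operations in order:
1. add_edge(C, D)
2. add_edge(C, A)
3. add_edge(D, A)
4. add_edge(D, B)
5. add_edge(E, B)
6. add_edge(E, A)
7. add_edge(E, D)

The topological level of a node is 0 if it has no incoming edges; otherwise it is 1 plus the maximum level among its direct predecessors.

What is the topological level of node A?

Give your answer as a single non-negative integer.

Op 1: add_edge(C, D). Edges now: 1
Op 2: add_edge(C, A). Edges now: 2
Op 3: add_edge(D, A). Edges now: 3
Op 4: add_edge(D, B). Edges now: 4
Op 5: add_edge(E, B). Edges now: 5
Op 6: add_edge(E, A). Edges now: 6
Op 7: add_edge(E, D). Edges now: 7
Compute levels (Kahn BFS):
  sources (in-degree 0): C, E
  process C: level=0
    C->A: in-degree(A)=2, level(A)>=1
    C->D: in-degree(D)=1, level(D)>=1
  process E: level=0
    E->A: in-degree(A)=1, level(A)>=1
    E->B: in-degree(B)=1, level(B)>=1
    E->D: in-degree(D)=0, level(D)=1, enqueue
  process D: level=1
    D->A: in-degree(A)=0, level(A)=2, enqueue
    D->B: in-degree(B)=0, level(B)=2, enqueue
  process A: level=2
  process B: level=2
All levels: A:2, B:2, C:0, D:1, E:0
level(A) = 2

Answer: 2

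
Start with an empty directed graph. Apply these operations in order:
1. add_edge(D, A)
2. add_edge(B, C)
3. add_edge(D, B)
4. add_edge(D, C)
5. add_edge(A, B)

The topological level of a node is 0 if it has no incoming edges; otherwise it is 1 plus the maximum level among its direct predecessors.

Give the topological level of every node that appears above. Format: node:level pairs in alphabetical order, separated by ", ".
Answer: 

Op 1: add_edge(D, A). Edges now: 1
Op 2: add_edge(B, C). Edges now: 2
Op 3: add_edge(D, B). Edges now: 3
Op 4: add_edge(D, C). Edges now: 4
Op 5: add_edge(A, B). Edges now: 5
Compute levels (Kahn BFS):
  sources (in-degree 0): D
  process D: level=0
    D->A: in-degree(A)=0, level(A)=1, enqueue
    D->B: in-degree(B)=1, level(B)>=1
    D->C: in-degree(C)=1, level(C)>=1
  process A: level=1
    A->B: in-degree(B)=0, level(B)=2, enqueue
  process B: level=2
    B->C: in-degree(C)=0, level(C)=3, enqueue
  process C: level=3
All levels: A:1, B:2, C:3, D:0

Answer: A:1, B:2, C:3, D:0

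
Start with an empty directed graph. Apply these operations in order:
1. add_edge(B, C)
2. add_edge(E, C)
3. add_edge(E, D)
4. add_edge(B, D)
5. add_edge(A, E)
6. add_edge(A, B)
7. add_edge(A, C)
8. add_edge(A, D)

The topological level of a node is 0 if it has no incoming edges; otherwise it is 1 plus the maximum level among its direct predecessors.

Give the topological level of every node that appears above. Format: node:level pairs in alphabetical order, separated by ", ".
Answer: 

Answer: A:0, B:1, C:2, D:2, E:1

Derivation:
Op 1: add_edge(B, C). Edges now: 1
Op 2: add_edge(E, C). Edges now: 2
Op 3: add_edge(E, D). Edges now: 3
Op 4: add_edge(B, D). Edges now: 4
Op 5: add_edge(A, E). Edges now: 5
Op 6: add_edge(A, B). Edges now: 6
Op 7: add_edge(A, C). Edges now: 7
Op 8: add_edge(A, D). Edges now: 8
Compute levels (Kahn BFS):
  sources (in-degree 0): A
  process A: level=0
    A->B: in-degree(B)=0, level(B)=1, enqueue
    A->C: in-degree(C)=2, level(C)>=1
    A->D: in-degree(D)=2, level(D)>=1
    A->E: in-degree(E)=0, level(E)=1, enqueue
  process B: level=1
    B->C: in-degree(C)=1, level(C)>=2
    B->D: in-degree(D)=1, level(D)>=2
  process E: level=1
    E->C: in-degree(C)=0, level(C)=2, enqueue
    E->D: in-degree(D)=0, level(D)=2, enqueue
  process C: level=2
  process D: level=2
All levels: A:0, B:1, C:2, D:2, E:1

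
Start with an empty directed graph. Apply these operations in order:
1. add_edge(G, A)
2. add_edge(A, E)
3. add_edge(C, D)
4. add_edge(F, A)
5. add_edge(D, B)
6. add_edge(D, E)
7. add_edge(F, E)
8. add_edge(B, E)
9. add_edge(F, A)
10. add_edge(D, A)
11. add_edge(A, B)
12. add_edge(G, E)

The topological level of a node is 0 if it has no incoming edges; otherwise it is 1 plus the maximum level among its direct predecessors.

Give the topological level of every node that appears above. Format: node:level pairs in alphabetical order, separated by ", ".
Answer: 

Op 1: add_edge(G, A). Edges now: 1
Op 2: add_edge(A, E). Edges now: 2
Op 3: add_edge(C, D). Edges now: 3
Op 4: add_edge(F, A). Edges now: 4
Op 5: add_edge(D, B). Edges now: 5
Op 6: add_edge(D, E). Edges now: 6
Op 7: add_edge(F, E). Edges now: 7
Op 8: add_edge(B, E). Edges now: 8
Op 9: add_edge(F, A) (duplicate, no change). Edges now: 8
Op 10: add_edge(D, A). Edges now: 9
Op 11: add_edge(A, B). Edges now: 10
Op 12: add_edge(G, E). Edges now: 11
Compute levels (Kahn BFS):
  sources (in-degree 0): C, F, G
  process C: level=0
    C->D: in-degree(D)=0, level(D)=1, enqueue
  process F: level=0
    F->A: in-degree(A)=2, level(A)>=1
    F->E: in-degree(E)=4, level(E)>=1
  process G: level=0
    G->A: in-degree(A)=1, level(A)>=1
    G->E: in-degree(E)=3, level(E)>=1
  process D: level=1
    D->A: in-degree(A)=0, level(A)=2, enqueue
    D->B: in-degree(B)=1, level(B)>=2
    D->E: in-degree(E)=2, level(E)>=2
  process A: level=2
    A->B: in-degree(B)=0, level(B)=3, enqueue
    A->E: in-degree(E)=1, level(E)>=3
  process B: level=3
    B->E: in-degree(E)=0, level(E)=4, enqueue
  process E: level=4
All levels: A:2, B:3, C:0, D:1, E:4, F:0, G:0

Answer: A:2, B:3, C:0, D:1, E:4, F:0, G:0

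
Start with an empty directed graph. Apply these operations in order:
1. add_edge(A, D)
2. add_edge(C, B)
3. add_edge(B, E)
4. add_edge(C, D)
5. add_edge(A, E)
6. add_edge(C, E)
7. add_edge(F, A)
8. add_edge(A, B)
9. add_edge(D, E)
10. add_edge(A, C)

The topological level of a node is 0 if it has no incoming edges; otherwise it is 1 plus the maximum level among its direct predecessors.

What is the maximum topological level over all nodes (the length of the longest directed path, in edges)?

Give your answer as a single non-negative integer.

Op 1: add_edge(A, D). Edges now: 1
Op 2: add_edge(C, B). Edges now: 2
Op 3: add_edge(B, E). Edges now: 3
Op 4: add_edge(C, D). Edges now: 4
Op 5: add_edge(A, E). Edges now: 5
Op 6: add_edge(C, E). Edges now: 6
Op 7: add_edge(F, A). Edges now: 7
Op 8: add_edge(A, B). Edges now: 8
Op 9: add_edge(D, E). Edges now: 9
Op 10: add_edge(A, C). Edges now: 10
Compute levels (Kahn BFS):
  sources (in-degree 0): F
  process F: level=0
    F->A: in-degree(A)=0, level(A)=1, enqueue
  process A: level=1
    A->B: in-degree(B)=1, level(B)>=2
    A->C: in-degree(C)=0, level(C)=2, enqueue
    A->D: in-degree(D)=1, level(D)>=2
    A->E: in-degree(E)=3, level(E)>=2
  process C: level=2
    C->B: in-degree(B)=0, level(B)=3, enqueue
    C->D: in-degree(D)=0, level(D)=3, enqueue
    C->E: in-degree(E)=2, level(E)>=3
  process B: level=3
    B->E: in-degree(E)=1, level(E)>=4
  process D: level=3
    D->E: in-degree(E)=0, level(E)=4, enqueue
  process E: level=4
All levels: A:1, B:3, C:2, D:3, E:4, F:0
max level = 4

Answer: 4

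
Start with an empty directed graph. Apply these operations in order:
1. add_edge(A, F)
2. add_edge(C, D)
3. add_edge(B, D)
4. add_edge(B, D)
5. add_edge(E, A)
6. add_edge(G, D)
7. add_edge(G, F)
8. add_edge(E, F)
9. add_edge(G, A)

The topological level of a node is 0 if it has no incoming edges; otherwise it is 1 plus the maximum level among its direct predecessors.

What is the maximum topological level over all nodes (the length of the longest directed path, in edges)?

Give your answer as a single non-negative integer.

Answer: 2

Derivation:
Op 1: add_edge(A, F). Edges now: 1
Op 2: add_edge(C, D). Edges now: 2
Op 3: add_edge(B, D). Edges now: 3
Op 4: add_edge(B, D) (duplicate, no change). Edges now: 3
Op 5: add_edge(E, A). Edges now: 4
Op 6: add_edge(G, D). Edges now: 5
Op 7: add_edge(G, F). Edges now: 6
Op 8: add_edge(E, F). Edges now: 7
Op 9: add_edge(G, A). Edges now: 8
Compute levels (Kahn BFS):
  sources (in-degree 0): B, C, E, G
  process B: level=0
    B->D: in-degree(D)=2, level(D)>=1
  process C: level=0
    C->D: in-degree(D)=1, level(D)>=1
  process E: level=0
    E->A: in-degree(A)=1, level(A)>=1
    E->F: in-degree(F)=2, level(F)>=1
  process G: level=0
    G->A: in-degree(A)=0, level(A)=1, enqueue
    G->D: in-degree(D)=0, level(D)=1, enqueue
    G->F: in-degree(F)=1, level(F)>=1
  process A: level=1
    A->F: in-degree(F)=0, level(F)=2, enqueue
  process D: level=1
  process F: level=2
All levels: A:1, B:0, C:0, D:1, E:0, F:2, G:0
max level = 2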